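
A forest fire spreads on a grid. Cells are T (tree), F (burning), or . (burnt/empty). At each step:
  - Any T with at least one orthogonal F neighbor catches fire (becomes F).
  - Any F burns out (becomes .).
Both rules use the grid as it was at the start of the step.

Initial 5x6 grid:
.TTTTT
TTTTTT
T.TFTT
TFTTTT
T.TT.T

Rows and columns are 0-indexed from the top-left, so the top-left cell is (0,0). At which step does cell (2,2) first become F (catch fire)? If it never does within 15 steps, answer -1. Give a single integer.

Step 1: cell (2,2)='F' (+6 fires, +2 burnt)
  -> target ignites at step 1
Step 2: cell (2,2)='.' (+9 fires, +6 burnt)
Step 3: cell (2,2)='.' (+6 fires, +9 burnt)
Step 4: cell (2,2)='.' (+3 fires, +6 burnt)
Step 5: cell (2,2)='.' (+0 fires, +3 burnt)
  fire out at step 5

1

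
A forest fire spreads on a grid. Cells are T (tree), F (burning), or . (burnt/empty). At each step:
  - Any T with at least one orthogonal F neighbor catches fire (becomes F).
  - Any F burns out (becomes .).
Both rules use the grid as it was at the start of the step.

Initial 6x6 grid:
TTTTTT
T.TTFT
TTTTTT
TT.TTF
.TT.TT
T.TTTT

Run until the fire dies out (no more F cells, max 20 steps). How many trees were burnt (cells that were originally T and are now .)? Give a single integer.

Step 1: +7 fires, +2 burnt (F count now 7)
Step 2: +7 fires, +7 burnt (F count now 7)
Step 3: +3 fires, +7 burnt (F count now 3)
Step 4: +3 fires, +3 burnt (F count now 3)
Step 5: +4 fires, +3 burnt (F count now 4)
Step 6: +4 fires, +4 burnt (F count now 4)
Step 7: +0 fires, +4 burnt (F count now 0)
Fire out after step 7
Initially T: 29, now '.': 35
Total burnt (originally-T cells now '.'): 28

Answer: 28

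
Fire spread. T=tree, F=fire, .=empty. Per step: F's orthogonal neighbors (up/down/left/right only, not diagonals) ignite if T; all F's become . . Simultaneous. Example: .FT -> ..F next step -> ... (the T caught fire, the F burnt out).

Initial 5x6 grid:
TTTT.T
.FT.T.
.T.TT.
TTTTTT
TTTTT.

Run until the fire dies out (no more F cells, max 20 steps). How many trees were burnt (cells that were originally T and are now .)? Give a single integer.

Step 1: +3 fires, +1 burnt (F count now 3)
Step 2: +3 fires, +3 burnt (F count now 3)
Step 3: +4 fires, +3 burnt (F count now 4)
Step 4: +3 fires, +4 burnt (F count now 3)
Step 5: +3 fires, +3 burnt (F count now 3)
Step 6: +3 fires, +3 burnt (F count now 3)
Step 7: +1 fires, +3 burnt (F count now 1)
Step 8: +0 fires, +1 burnt (F count now 0)
Fire out after step 8
Initially T: 21, now '.': 29
Total burnt (originally-T cells now '.'): 20

Answer: 20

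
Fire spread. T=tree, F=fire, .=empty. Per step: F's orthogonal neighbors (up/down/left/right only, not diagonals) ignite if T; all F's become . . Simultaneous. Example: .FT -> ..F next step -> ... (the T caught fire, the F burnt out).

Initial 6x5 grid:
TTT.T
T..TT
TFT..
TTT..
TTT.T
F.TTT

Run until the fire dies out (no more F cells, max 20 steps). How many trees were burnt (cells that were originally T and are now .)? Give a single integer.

Step 1: +4 fires, +2 burnt (F count now 4)
Step 2: +4 fires, +4 burnt (F count now 4)
Step 3: +2 fires, +4 burnt (F count now 2)
Step 4: +2 fires, +2 burnt (F count now 2)
Step 5: +2 fires, +2 burnt (F count now 2)
Step 6: +1 fires, +2 burnt (F count now 1)
Step 7: +1 fires, +1 burnt (F count now 1)
Step 8: +0 fires, +1 burnt (F count now 0)
Fire out after step 8
Initially T: 19, now '.': 27
Total burnt (originally-T cells now '.'): 16

Answer: 16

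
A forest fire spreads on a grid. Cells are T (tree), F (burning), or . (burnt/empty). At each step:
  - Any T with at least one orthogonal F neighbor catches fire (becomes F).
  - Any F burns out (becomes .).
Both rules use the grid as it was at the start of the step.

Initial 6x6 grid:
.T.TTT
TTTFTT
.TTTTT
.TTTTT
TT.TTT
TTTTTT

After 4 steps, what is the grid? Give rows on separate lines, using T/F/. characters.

Step 1: 4 trees catch fire, 1 burn out
  .T.FTT
  TTF.FT
  .TTFTT
  .TTTTT
  TT.TTT
  TTTTTT
Step 2: 6 trees catch fire, 4 burn out
  .T..FT
  TF...F
  .TF.FT
  .TTFTT
  TT.TTT
  TTTTTT
Step 3: 8 trees catch fire, 6 burn out
  .F...F
  F.....
  .F...F
  .TF.FT
  TT.FTT
  TTTTTT
Step 4: 4 trees catch fire, 8 burn out
  ......
  ......
  ......
  .F...F
  TT..FT
  TTTFTT

......
......
......
.F...F
TT..FT
TTTFTT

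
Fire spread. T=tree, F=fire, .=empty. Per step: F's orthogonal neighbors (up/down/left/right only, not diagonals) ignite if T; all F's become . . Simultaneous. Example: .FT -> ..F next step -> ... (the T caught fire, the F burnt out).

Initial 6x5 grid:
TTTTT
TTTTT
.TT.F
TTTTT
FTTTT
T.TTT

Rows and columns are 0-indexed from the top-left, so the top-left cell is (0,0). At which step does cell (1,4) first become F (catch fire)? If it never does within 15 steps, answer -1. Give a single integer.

Step 1: cell (1,4)='F' (+5 fires, +2 burnt)
  -> target ignites at step 1
Step 2: cell (1,4)='.' (+6 fires, +5 burnt)
Step 3: cell (1,4)='.' (+7 fires, +6 burnt)
Step 4: cell (1,4)='.' (+4 fires, +7 burnt)
Step 5: cell (1,4)='.' (+2 fires, +4 burnt)
Step 6: cell (1,4)='.' (+1 fires, +2 burnt)
Step 7: cell (1,4)='.' (+0 fires, +1 burnt)
  fire out at step 7

1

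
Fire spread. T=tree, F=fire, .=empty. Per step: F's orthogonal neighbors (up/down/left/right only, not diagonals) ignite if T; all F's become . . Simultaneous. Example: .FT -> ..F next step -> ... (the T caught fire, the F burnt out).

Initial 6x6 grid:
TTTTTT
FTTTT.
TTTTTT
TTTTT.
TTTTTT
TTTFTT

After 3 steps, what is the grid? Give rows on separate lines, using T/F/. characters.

Step 1: 6 trees catch fire, 2 burn out
  FTTTTT
  .FTTT.
  FTTTTT
  TTTTT.
  TTTFTT
  TTF.FT
Step 2: 9 trees catch fire, 6 burn out
  .FTTTT
  ..FTT.
  .FTTTT
  FTTFT.
  TTF.FT
  TF...F
Step 3: 11 trees catch fire, 9 burn out
  ..FTTT
  ...FT.
  ..FFTT
  .FF.F.
  FF...F
  F.....

..FTTT
...FT.
..FFTT
.FF.F.
FF...F
F.....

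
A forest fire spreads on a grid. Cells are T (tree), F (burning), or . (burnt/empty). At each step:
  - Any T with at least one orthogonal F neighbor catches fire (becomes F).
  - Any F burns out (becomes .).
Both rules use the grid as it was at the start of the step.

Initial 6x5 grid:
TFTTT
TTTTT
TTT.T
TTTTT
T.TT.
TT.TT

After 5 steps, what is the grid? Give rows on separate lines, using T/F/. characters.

Step 1: 3 trees catch fire, 1 burn out
  F.FTT
  TFTTT
  TTT.T
  TTTTT
  T.TT.
  TT.TT
Step 2: 4 trees catch fire, 3 burn out
  ...FT
  F.FTT
  TFT.T
  TTTTT
  T.TT.
  TT.TT
Step 3: 5 trees catch fire, 4 burn out
  ....F
  ...FT
  F.F.T
  TFTTT
  T.TT.
  TT.TT
Step 4: 3 trees catch fire, 5 burn out
  .....
  ....F
  ....T
  F.FTT
  T.TT.
  TT.TT
Step 5: 4 trees catch fire, 3 burn out
  .....
  .....
  ....F
  ...FT
  F.FT.
  TT.TT

.....
.....
....F
...FT
F.FT.
TT.TT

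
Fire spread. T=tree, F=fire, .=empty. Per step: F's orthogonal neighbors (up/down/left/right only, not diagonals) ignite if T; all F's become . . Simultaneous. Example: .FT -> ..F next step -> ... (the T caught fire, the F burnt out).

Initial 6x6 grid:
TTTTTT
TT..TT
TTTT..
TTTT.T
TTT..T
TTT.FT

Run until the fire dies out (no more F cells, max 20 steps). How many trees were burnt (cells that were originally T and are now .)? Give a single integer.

Step 1: +1 fires, +1 burnt (F count now 1)
Step 2: +1 fires, +1 burnt (F count now 1)
Step 3: +1 fires, +1 burnt (F count now 1)
Step 4: +0 fires, +1 burnt (F count now 0)
Fire out after step 4
Initially T: 27, now '.': 12
Total burnt (originally-T cells now '.'): 3

Answer: 3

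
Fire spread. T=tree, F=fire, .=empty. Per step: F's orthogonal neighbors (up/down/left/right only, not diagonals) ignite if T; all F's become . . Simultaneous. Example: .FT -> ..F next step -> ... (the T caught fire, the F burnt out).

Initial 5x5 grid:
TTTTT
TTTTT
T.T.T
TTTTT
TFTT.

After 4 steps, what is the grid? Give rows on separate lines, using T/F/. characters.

Step 1: 3 trees catch fire, 1 burn out
  TTTTT
  TTTTT
  T.T.T
  TFTTT
  F.FT.
Step 2: 3 trees catch fire, 3 burn out
  TTTTT
  TTTTT
  T.T.T
  F.FTT
  ...F.
Step 3: 3 trees catch fire, 3 burn out
  TTTTT
  TTTTT
  F.F.T
  ...FT
  .....
Step 4: 3 trees catch fire, 3 burn out
  TTTTT
  FTFTT
  ....T
  ....F
  .....

TTTTT
FTFTT
....T
....F
.....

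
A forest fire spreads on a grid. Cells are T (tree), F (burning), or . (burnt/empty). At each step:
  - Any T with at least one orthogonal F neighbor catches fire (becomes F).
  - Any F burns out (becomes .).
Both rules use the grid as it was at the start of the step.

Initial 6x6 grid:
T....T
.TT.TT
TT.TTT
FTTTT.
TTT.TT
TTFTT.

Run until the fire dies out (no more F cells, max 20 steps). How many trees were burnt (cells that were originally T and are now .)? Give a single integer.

Step 1: +6 fires, +2 burnt (F count now 6)
Step 2: +5 fires, +6 burnt (F count now 5)
Step 3: +3 fires, +5 burnt (F count now 3)
Step 4: +4 fires, +3 burnt (F count now 4)
Step 5: +1 fires, +4 burnt (F count now 1)
Step 6: +2 fires, +1 burnt (F count now 2)
Step 7: +1 fires, +2 burnt (F count now 1)
Step 8: +1 fires, +1 burnt (F count now 1)
Step 9: +0 fires, +1 burnt (F count now 0)
Fire out after step 9
Initially T: 24, now '.': 35
Total burnt (originally-T cells now '.'): 23

Answer: 23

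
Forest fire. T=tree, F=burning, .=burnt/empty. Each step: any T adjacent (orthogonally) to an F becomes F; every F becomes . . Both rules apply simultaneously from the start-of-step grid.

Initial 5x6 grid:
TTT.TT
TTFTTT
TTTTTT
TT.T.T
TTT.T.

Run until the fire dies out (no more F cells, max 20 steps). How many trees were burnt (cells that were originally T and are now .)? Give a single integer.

Answer: 23

Derivation:
Step 1: +4 fires, +1 burnt (F count now 4)
Step 2: +5 fires, +4 burnt (F count now 5)
Step 3: +7 fires, +5 burnt (F count now 7)
Step 4: +4 fires, +7 burnt (F count now 4)
Step 5: +3 fires, +4 burnt (F count now 3)
Step 6: +0 fires, +3 burnt (F count now 0)
Fire out after step 6
Initially T: 24, now '.': 29
Total burnt (originally-T cells now '.'): 23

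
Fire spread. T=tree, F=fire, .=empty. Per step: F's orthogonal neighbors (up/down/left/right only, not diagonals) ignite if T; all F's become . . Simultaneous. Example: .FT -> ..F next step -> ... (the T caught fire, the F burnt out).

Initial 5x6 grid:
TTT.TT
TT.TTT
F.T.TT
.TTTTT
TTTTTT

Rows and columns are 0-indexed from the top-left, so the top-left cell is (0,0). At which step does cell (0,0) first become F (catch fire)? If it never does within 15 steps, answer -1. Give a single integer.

Step 1: cell (0,0)='T' (+1 fires, +1 burnt)
Step 2: cell (0,0)='F' (+2 fires, +1 burnt)
  -> target ignites at step 2
Step 3: cell (0,0)='.' (+1 fires, +2 burnt)
Step 4: cell (0,0)='.' (+1 fires, +1 burnt)
Step 5: cell (0,0)='.' (+0 fires, +1 burnt)
  fire out at step 5

2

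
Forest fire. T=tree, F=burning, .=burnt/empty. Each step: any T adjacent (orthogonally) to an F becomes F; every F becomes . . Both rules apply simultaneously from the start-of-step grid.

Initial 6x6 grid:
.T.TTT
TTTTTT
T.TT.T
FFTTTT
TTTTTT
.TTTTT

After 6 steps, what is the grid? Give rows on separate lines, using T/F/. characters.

Step 1: 4 trees catch fire, 2 burn out
  .T.TTT
  TTTTTT
  F.TT.T
  ..FTTT
  FFTTTT
  .TTTTT
Step 2: 5 trees catch fire, 4 burn out
  .T.TTT
  FTTTTT
  ..FT.T
  ...FTT
  ..FTTT
  .FTTTT
Step 3: 6 trees catch fire, 5 burn out
  .T.TTT
  .FFTTT
  ...F.T
  ....FT
  ...FTT
  ..FTTT
Step 4: 5 trees catch fire, 6 burn out
  .F.TTT
  ...FTT
  .....T
  .....F
  ....FT
  ...FTT
Step 5: 5 trees catch fire, 5 burn out
  ...FTT
  ....FT
  .....F
  ......
  .....F
  ....FT
Step 6: 3 trees catch fire, 5 burn out
  ....FT
  .....F
  ......
  ......
  ......
  .....F

....FT
.....F
......
......
......
.....F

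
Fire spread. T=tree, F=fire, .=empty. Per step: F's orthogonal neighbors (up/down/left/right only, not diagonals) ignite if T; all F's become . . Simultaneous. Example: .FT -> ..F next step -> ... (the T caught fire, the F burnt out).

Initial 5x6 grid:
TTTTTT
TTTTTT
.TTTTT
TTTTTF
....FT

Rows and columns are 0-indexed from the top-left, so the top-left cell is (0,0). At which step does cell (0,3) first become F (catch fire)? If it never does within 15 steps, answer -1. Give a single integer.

Step 1: cell (0,3)='T' (+3 fires, +2 burnt)
Step 2: cell (0,3)='T' (+3 fires, +3 burnt)
Step 3: cell (0,3)='T' (+4 fires, +3 burnt)
Step 4: cell (0,3)='T' (+4 fires, +4 burnt)
Step 5: cell (0,3)='F' (+4 fires, +4 burnt)
  -> target ignites at step 5
Step 6: cell (0,3)='.' (+2 fires, +4 burnt)
Step 7: cell (0,3)='.' (+2 fires, +2 burnt)
Step 8: cell (0,3)='.' (+1 fires, +2 burnt)
Step 9: cell (0,3)='.' (+0 fires, +1 burnt)
  fire out at step 9

5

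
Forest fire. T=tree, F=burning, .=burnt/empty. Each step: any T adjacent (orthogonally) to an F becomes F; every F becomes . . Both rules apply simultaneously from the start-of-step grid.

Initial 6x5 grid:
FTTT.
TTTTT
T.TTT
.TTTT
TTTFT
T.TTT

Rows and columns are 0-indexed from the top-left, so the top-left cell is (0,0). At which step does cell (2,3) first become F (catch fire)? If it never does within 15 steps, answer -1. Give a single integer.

Step 1: cell (2,3)='T' (+6 fires, +2 burnt)
Step 2: cell (2,3)='F' (+9 fires, +6 burnt)
  -> target ignites at step 2
Step 3: cell (2,3)='.' (+7 fires, +9 burnt)
Step 4: cell (2,3)='.' (+2 fires, +7 burnt)
Step 5: cell (2,3)='.' (+0 fires, +2 burnt)
  fire out at step 5

2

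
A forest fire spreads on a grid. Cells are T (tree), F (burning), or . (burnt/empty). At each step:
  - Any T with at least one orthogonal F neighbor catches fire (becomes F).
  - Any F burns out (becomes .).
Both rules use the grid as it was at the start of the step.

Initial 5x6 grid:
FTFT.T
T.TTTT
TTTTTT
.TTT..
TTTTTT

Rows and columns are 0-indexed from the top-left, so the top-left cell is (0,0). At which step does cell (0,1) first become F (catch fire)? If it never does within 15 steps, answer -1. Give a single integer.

Step 1: cell (0,1)='F' (+4 fires, +2 burnt)
  -> target ignites at step 1
Step 2: cell (0,1)='.' (+3 fires, +4 burnt)
Step 3: cell (0,1)='.' (+4 fires, +3 burnt)
Step 4: cell (0,1)='.' (+5 fires, +4 burnt)
Step 5: cell (0,1)='.' (+4 fires, +5 burnt)
Step 6: cell (0,1)='.' (+2 fires, +4 burnt)
Step 7: cell (0,1)='.' (+1 fires, +2 burnt)
Step 8: cell (0,1)='.' (+0 fires, +1 burnt)
  fire out at step 8

1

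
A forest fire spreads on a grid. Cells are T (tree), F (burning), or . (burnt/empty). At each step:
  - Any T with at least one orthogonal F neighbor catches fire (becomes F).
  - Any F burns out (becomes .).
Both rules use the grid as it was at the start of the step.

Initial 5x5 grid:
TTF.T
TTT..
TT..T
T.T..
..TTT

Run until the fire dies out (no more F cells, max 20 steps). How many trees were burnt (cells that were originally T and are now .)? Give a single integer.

Step 1: +2 fires, +1 burnt (F count now 2)
Step 2: +2 fires, +2 burnt (F count now 2)
Step 3: +2 fires, +2 burnt (F count now 2)
Step 4: +1 fires, +2 burnt (F count now 1)
Step 5: +1 fires, +1 burnt (F count now 1)
Step 6: +0 fires, +1 burnt (F count now 0)
Fire out after step 6
Initially T: 14, now '.': 19
Total burnt (originally-T cells now '.'): 8

Answer: 8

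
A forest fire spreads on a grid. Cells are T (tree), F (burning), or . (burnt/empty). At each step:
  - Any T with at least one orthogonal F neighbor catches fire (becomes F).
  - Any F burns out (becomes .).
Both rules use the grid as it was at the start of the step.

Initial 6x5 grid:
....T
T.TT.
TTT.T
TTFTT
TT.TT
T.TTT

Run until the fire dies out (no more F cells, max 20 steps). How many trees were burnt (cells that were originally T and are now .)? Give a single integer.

Step 1: +3 fires, +1 burnt (F count now 3)
Step 2: +6 fires, +3 burnt (F count now 6)
Step 3: +6 fires, +6 burnt (F count now 6)
Step 4: +4 fires, +6 burnt (F count now 4)
Step 5: +0 fires, +4 burnt (F count now 0)
Fire out after step 5
Initially T: 20, now '.': 29
Total burnt (originally-T cells now '.'): 19

Answer: 19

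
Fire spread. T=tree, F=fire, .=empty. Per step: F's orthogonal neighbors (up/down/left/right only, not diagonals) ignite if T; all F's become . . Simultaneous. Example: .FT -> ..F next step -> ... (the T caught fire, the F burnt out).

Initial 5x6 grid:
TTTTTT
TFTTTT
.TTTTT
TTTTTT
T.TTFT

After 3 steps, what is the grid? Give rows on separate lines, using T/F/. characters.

Step 1: 7 trees catch fire, 2 burn out
  TFTTTT
  F.FTTT
  .FTTTT
  TTTTFT
  T.TF.F
Step 2: 9 trees catch fire, 7 burn out
  F.FTTT
  ...FTT
  ..FTFT
  TFTF.F
  T.F...
Step 3: 6 trees catch fire, 9 burn out
  ...FTT
  ....FT
  ...F.F
  F.F...
  T.....

...FTT
....FT
...F.F
F.F...
T.....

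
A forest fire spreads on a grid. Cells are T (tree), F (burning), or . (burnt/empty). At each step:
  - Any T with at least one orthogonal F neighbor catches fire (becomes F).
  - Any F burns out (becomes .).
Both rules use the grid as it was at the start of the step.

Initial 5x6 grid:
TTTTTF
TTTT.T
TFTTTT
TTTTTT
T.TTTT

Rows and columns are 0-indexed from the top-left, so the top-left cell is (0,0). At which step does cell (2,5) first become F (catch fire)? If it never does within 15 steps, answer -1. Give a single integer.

Step 1: cell (2,5)='T' (+6 fires, +2 burnt)
Step 2: cell (2,5)='F' (+8 fires, +6 burnt)
  -> target ignites at step 2
Step 3: cell (2,5)='.' (+8 fires, +8 burnt)
Step 4: cell (2,5)='.' (+3 fires, +8 burnt)
Step 5: cell (2,5)='.' (+1 fires, +3 burnt)
Step 6: cell (2,5)='.' (+0 fires, +1 burnt)
  fire out at step 6

2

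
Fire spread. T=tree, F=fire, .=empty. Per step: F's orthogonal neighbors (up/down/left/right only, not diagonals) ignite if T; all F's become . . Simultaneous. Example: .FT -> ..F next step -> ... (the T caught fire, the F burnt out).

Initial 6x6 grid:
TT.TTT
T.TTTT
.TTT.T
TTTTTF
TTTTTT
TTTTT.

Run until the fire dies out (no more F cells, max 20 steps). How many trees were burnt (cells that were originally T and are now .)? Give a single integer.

Answer: 27

Derivation:
Step 1: +3 fires, +1 burnt (F count now 3)
Step 2: +3 fires, +3 burnt (F count now 3)
Step 3: +6 fires, +3 burnt (F count now 6)
Step 4: +6 fires, +6 burnt (F count now 6)
Step 5: +6 fires, +6 burnt (F count now 6)
Step 6: +2 fires, +6 burnt (F count now 2)
Step 7: +1 fires, +2 burnt (F count now 1)
Step 8: +0 fires, +1 burnt (F count now 0)
Fire out after step 8
Initially T: 30, now '.': 33
Total burnt (originally-T cells now '.'): 27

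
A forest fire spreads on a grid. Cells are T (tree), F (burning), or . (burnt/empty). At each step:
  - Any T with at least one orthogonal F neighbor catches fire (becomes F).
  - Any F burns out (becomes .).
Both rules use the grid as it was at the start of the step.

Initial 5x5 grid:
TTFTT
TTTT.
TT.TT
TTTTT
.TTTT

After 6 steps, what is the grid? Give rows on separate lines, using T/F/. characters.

Step 1: 3 trees catch fire, 1 burn out
  TF.FT
  TTFT.
  TT.TT
  TTTTT
  .TTTT
Step 2: 4 trees catch fire, 3 burn out
  F...F
  TF.F.
  TT.TT
  TTTTT
  .TTTT
Step 3: 3 trees catch fire, 4 burn out
  .....
  F....
  TF.FT
  TTTTT
  .TTTT
Step 4: 4 trees catch fire, 3 burn out
  .....
  .....
  F...F
  TFTFT
  .TTTT
Step 5: 5 trees catch fire, 4 burn out
  .....
  .....
  .....
  F.F.F
  .FTFT
Step 6: 2 trees catch fire, 5 burn out
  .....
  .....
  .....
  .....
  ..F.F

.....
.....
.....
.....
..F.F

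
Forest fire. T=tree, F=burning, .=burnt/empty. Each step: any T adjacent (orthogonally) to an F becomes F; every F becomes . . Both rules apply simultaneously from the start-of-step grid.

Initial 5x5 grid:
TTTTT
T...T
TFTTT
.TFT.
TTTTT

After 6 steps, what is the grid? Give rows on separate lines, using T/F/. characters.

Step 1: 5 trees catch fire, 2 burn out
  TTTTT
  T...T
  F.FTT
  .F.F.
  TTFTT
Step 2: 4 trees catch fire, 5 burn out
  TTTTT
  F...T
  ...FT
  .....
  TF.FT
Step 3: 4 trees catch fire, 4 burn out
  FTTTT
  ....T
  ....F
  .....
  F...F
Step 4: 2 trees catch fire, 4 burn out
  .FTTT
  ....F
  .....
  .....
  .....
Step 5: 2 trees catch fire, 2 burn out
  ..FTF
  .....
  .....
  .....
  .....
Step 6: 1 trees catch fire, 2 burn out
  ...F.
  .....
  .....
  .....
  .....

...F.
.....
.....
.....
.....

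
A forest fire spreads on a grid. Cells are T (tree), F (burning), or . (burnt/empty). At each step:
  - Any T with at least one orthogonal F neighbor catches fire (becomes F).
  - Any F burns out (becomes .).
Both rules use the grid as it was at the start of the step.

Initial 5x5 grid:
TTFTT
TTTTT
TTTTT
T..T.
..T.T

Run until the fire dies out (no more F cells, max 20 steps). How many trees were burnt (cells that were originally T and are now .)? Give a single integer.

Answer: 16

Derivation:
Step 1: +3 fires, +1 burnt (F count now 3)
Step 2: +5 fires, +3 burnt (F count now 5)
Step 3: +4 fires, +5 burnt (F count now 4)
Step 4: +3 fires, +4 burnt (F count now 3)
Step 5: +1 fires, +3 burnt (F count now 1)
Step 6: +0 fires, +1 burnt (F count now 0)
Fire out after step 6
Initially T: 18, now '.': 23
Total burnt (originally-T cells now '.'): 16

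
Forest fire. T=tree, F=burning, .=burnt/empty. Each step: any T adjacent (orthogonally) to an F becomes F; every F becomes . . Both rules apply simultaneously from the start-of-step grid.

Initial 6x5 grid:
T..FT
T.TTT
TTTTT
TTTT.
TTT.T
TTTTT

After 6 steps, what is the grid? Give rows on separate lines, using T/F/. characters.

Step 1: 2 trees catch fire, 1 burn out
  T...F
  T.TFT
  TTTTT
  TTTT.
  TTT.T
  TTTTT
Step 2: 3 trees catch fire, 2 burn out
  T....
  T.F.F
  TTTFT
  TTTT.
  TTT.T
  TTTTT
Step 3: 3 trees catch fire, 3 burn out
  T....
  T....
  TTF.F
  TTTF.
  TTT.T
  TTTTT
Step 4: 2 trees catch fire, 3 burn out
  T....
  T....
  TF...
  TTF..
  TTT.T
  TTTTT
Step 5: 3 trees catch fire, 2 burn out
  T....
  T....
  F....
  TF...
  TTF.T
  TTTTT
Step 6: 4 trees catch fire, 3 burn out
  T....
  F....
  .....
  F....
  TF..T
  TTFTT

T....
F....
.....
F....
TF..T
TTFTT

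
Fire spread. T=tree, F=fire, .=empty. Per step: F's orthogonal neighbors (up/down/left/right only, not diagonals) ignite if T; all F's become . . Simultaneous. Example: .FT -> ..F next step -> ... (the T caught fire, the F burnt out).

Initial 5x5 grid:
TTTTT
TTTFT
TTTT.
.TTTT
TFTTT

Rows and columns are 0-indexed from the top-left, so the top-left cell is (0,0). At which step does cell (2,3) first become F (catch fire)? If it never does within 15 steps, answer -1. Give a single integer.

Step 1: cell (2,3)='F' (+7 fires, +2 burnt)
  -> target ignites at step 1
Step 2: cell (2,3)='.' (+8 fires, +7 burnt)
Step 3: cell (2,3)='.' (+5 fires, +8 burnt)
Step 4: cell (2,3)='.' (+1 fires, +5 burnt)
Step 5: cell (2,3)='.' (+0 fires, +1 burnt)
  fire out at step 5

1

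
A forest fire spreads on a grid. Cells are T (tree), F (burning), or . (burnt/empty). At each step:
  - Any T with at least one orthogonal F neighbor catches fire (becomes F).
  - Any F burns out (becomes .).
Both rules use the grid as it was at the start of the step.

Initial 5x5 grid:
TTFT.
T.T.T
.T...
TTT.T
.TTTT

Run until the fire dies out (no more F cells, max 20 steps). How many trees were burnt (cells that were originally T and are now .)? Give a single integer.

Answer: 5

Derivation:
Step 1: +3 fires, +1 burnt (F count now 3)
Step 2: +1 fires, +3 burnt (F count now 1)
Step 3: +1 fires, +1 burnt (F count now 1)
Step 4: +0 fires, +1 burnt (F count now 0)
Fire out after step 4
Initially T: 15, now '.': 15
Total burnt (originally-T cells now '.'): 5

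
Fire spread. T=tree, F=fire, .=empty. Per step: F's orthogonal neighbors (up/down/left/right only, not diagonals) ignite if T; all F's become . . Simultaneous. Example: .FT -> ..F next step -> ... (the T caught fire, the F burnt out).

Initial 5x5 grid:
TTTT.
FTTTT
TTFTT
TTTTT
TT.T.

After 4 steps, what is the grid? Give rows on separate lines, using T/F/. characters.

Step 1: 7 trees catch fire, 2 burn out
  FTTT.
  .FFTT
  FF.FT
  TTFTT
  TT.T.
Step 2: 7 trees catch fire, 7 burn out
  .FFT.
  ...FT
  ....F
  FF.FT
  TT.T.
Step 3: 6 trees catch fire, 7 burn out
  ...F.
  ....F
  .....
  ....F
  FF.F.
Step 4: 0 trees catch fire, 6 burn out
  .....
  .....
  .....
  .....
  .....

.....
.....
.....
.....
.....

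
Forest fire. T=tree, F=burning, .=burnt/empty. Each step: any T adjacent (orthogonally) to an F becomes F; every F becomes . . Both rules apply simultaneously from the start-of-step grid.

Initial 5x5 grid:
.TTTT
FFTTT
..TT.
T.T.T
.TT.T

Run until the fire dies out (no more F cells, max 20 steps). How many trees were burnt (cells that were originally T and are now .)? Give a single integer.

Answer: 12

Derivation:
Step 1: +2 fires, +2 burnt (F count now 2)
Step 2: +3 fires, +2 burnt (F count now 3)
Step 3: +4 fires, +3 burnt (F count now 4)
Step 4: +2 fires, +4 burnt (F count now 2)
Step 5: +1 fires, +2 burnt (F count now 1)
Step 6: +0 fires, +1 burnt (F count now 0)
Fire out after step 6
Initially T: 15, now '.': 22
Total burnt (originally-T cells now '.'): 12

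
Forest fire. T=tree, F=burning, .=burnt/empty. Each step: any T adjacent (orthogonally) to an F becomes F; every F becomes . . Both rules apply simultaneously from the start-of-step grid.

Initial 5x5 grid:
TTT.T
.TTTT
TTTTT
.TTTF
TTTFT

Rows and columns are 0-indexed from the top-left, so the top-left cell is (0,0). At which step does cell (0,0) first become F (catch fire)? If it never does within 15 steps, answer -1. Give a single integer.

Step 1: cell (0,0)='T' (+4 fires, +2 burnt)
Step 2: cell (0,0)='T' (+4 fires, +4 burnt)
Step 3: cell (0,0)='T' (+5 fires, +4 burnt)
Step 4: cell (0,0)='T' (+2 fires, +5 burnt)
Step 5: cell (0,0)='T' (+3 fires, +2 burnt)
Step 6: cell (0,0)='T' (+1 fires, +3 burnt)
Step 7: cell (0,0)='F' (+1 fires, +1 burnt)
  -> target ignites at step 7
Step 8: cell (0,0)='.' (+0 fires, +1 burnt)
  fire out at step 8

7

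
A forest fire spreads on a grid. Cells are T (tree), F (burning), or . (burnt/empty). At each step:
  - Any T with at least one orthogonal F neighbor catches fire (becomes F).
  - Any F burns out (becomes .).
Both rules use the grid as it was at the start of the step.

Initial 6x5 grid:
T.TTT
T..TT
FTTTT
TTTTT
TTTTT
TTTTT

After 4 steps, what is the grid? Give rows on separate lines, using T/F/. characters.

Step 1: 3 trees catch fire, 1 burn out
  T.TTT
  F..TT
  .FTTT
  FTTTT
  TTTTT
  TTTTT
Step 2: 4 trees catch fire, 3 burn out
  F.TTT
  ...TT
  ..FTT
  .FTTT
  FTTTT
  TTTTT
Step 3: 4 trees catch fire, 4 burn out
  ..TTT
  ...TT
  ...FT
  ..FTT
  .FTTT
  FTTTT
Step 4: 5 trees catch fire, 4 burn out
  ..TTT
  ...FT
  ....F
  ...FT
  ..FTT
  .FTTT

..TTT
...FT
....F
...FT
..FTT
.FTTT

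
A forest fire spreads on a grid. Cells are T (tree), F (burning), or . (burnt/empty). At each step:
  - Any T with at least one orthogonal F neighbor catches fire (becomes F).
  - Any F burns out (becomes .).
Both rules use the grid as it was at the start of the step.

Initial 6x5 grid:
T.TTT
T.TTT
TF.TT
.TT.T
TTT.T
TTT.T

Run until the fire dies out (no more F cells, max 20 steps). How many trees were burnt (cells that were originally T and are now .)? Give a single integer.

Answer: 11

Derivation:
Step 1: +2 fires, +1 burnt (F count now 2)
Step 2: +3 fires, +2 burnt (F count now 3)
Step 3: +4 fires, +3 burnt (F count now 4)
Step 4: +2 fires, +4 burnt (F count now 2)
Step 5: +0 fires, +2 burnt (F count now 0)
Fire out after step 5
Initially T: 22, now '.': 19
Total burnt (originally-T cells now '.'): 11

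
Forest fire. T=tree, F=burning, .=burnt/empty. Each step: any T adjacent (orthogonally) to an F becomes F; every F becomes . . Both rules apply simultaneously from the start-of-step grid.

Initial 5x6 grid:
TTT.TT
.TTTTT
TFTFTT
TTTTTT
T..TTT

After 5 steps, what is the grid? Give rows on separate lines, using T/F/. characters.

Step 1: 7 trees catch fire, 2 burn out
  TTT.TT
  .FTFTT
  F.F.FT
  TFTFTT
  T..TTT
Step 2: 8 trees catch fire, 7 burn out
  TFT.TT
  ..F.FT
  .....F
  F.F.FT
  T..FTT
Step 3: 7 trees catch fire, 8 burn out
  F.F.FT
  .....F
  ......
  .....F
  F...FT
Step 4: 2 trees catch fire, 7 burn out
  .....F
  ......
  ......
  ......
  .....F
Step 5: 0 trees catch fire, 2 burn out
  ......
  ......
  ......
  ......
  ......

......
......
......
......
......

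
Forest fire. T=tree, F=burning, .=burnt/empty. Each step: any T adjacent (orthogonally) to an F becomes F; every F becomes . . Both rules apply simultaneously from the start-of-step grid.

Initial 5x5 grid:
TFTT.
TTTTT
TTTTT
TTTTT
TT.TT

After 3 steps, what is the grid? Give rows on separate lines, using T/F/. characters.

Step 1: 3 trees catch fire, 1 burn out
  F.FT.
  TFTTT
  TTTTT
  TTTTT
  TT.TT
Step 2: 4 trees catch fire, 3 burn out
  ...F.
  F.FTT
  TFTTT
  TTTTT
  TT.TT
Step 3: 4 trees catch fire, 4 burn out
  .....
  ...FT
  F.FTT
  TFTTT
  TT.TT

.....
...FT
F.FTT
TFTTT
TT.TT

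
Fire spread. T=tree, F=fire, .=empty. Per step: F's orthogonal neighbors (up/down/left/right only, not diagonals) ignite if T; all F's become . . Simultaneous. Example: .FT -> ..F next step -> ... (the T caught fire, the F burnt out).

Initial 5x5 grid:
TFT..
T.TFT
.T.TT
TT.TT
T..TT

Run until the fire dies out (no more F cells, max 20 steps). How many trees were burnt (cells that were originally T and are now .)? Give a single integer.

Step 1: +5 fires, +2 burnt (F count now 5)
Step 2: +3 fires, +5 burnt (F count now 3)
Step 3: +2 fires, +3 burnt (F count now 2)
Step 4: +1 fires, +2 burnt (F count now 1)
Step 5: +0 fires, +1 burnt (F count now 0)
Fire out after step 5
Initially T: 15, now '.': 21
Total burnt (originally-T cells now '.'): 11

Answer: 11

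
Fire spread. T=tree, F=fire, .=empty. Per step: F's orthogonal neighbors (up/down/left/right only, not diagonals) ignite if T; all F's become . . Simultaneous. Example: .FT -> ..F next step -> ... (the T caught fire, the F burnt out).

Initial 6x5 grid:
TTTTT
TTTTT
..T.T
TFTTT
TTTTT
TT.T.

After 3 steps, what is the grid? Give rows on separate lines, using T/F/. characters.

Step 1: 3 trees catch fire, 1 burn out
  TTTTT
  TTTTT
  ..T.T
  F.FTT
  TFTTT
  TT.T.
Step 2: 5 trees catch fire, 3 burn out
  TTTTT
  TTTTT
  ..F.T
  ...FT
  F.FTT
  TF.T.
Step 3: 4 trees catch fire, 5 burn out
  TTTTT
  TTFTT
  ....T
  ....F
  ...FT
  F..T.

TTTTT
TTFTT
....T
....F
...FT
F..T.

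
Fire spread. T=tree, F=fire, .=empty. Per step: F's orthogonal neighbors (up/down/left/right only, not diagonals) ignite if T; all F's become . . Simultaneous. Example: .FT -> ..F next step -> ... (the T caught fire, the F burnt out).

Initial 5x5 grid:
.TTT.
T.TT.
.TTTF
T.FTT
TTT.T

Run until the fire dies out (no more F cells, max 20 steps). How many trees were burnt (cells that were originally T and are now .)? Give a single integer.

Step 1: +5 fires, +2 burnt (F count now 5)
Step 2: +5 fires, +5 burnt (F count now 5)
Step 3: +3 fires, +5 burnt (F count now 3)
Step 4: +2 fires, +3 burnt (F count now 2)
Step 5: +0 fires, +2 burnt (F count now 0)
Fire out after step 5
Initially T: 16, now '.': 24
Total burnt (originally-T cells now '.'): 15

Answer: 15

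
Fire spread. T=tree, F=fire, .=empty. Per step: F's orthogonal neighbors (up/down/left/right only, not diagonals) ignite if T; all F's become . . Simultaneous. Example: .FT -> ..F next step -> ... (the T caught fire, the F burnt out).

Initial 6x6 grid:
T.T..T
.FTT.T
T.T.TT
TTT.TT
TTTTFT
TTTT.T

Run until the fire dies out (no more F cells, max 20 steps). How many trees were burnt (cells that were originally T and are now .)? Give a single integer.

Step 1: +4 fires, +2 burnt (F count now 4)
Step 2: +8 fires, +4 burnt (F count now 8)
Step 3: +4 fires, +8 burnt (F count now 4)
Step 4: +4 fires, +4 burnt (F count now 4)
Step 5: +3 fires, +4 burnt (F count now 3)
Step 6: +1 fires, +3 burnt (F count now 1)
Step 7: +0 fires, +1 burnt (F count now 0)
Fire out after step 7
Initially T: 25, now '.': 35
Total burnt (originally-T cells now '.'): 24

Answer: 24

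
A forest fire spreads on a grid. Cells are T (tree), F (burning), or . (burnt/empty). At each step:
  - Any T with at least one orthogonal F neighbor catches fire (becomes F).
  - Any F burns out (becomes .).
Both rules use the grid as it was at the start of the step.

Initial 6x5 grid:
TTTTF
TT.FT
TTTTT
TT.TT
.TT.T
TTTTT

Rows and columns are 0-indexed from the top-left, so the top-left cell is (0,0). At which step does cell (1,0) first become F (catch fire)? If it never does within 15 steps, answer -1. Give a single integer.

Step 1: cell (1,0)='T' (+3 fires, +2 burnt)
Step 2: cell (1,0)='T' (+4 fires, +3 burnt)
Step 3: cell (1,0)='T' (+3 fires, +4 burnt)
Step 4: cell (1,0)='T' (+5 fires, +3 burnt)
Step 5: cell (1,0)='F' (+4 fires, +5 burnt)
  -> target ignites at step 5
Step 6: cell (1,0)='.' (+3 fires, +4 burnt)
Step 7: cell (1,0)='.' (+2 fires, +3 burnt)
Step 8: cell (1,0)='.' (+0 fires, +2 burnt)
  fire out at step 8

5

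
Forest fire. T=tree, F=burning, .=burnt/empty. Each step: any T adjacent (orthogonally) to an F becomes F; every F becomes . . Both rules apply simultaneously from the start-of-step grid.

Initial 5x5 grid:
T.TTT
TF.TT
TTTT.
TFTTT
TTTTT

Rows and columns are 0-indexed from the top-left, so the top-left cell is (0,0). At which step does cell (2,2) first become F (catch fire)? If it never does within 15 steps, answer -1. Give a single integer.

Step 1: cell (2,2)='T' (+5 fires, +2 burnt)
Step 2: cell (2,2)='F' (+6 fires, +5 burnt)
  -> target ignites at step 2
Step 3: cell (2,2)='.' (+3 fires, +6 burnt)
Step 4: cell (2,2)='.' (+2 fires, +3 burnt)
Step 5: cell (2,2)='.' (+2 fires, +2 burnt)
Step 6: cell (2,2)='.' (+2 fires, +2 burnt)
Step 7: cell (2,2)='.' (+0 fires, +2 burnt)
  fire out at step 7

2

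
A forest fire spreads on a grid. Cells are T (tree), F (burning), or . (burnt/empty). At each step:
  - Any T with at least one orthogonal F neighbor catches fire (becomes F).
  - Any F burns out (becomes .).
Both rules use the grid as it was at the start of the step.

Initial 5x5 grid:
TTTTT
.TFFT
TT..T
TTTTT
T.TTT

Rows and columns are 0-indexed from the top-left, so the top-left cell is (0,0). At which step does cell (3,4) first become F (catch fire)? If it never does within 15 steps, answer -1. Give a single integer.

Step 1: cell (3,4)='T' (+4 fires, +2 burnt)
Step 2: cell (3,4)='T' (+4 fires, +4 burnt)
Step 3: cell (3,4)='F' (+4 fires, +4 burnt)
  -> target ignites at step 3
Step 4: cell (3,4)='.' (+4 fires, +4 burnt)
Step 5: cell (3,4)='.' (+3 fires, +4 burnt)
Step 6: cell (3,4)='.' (+0 fires, +3 burnt)
  fire out at step 6

3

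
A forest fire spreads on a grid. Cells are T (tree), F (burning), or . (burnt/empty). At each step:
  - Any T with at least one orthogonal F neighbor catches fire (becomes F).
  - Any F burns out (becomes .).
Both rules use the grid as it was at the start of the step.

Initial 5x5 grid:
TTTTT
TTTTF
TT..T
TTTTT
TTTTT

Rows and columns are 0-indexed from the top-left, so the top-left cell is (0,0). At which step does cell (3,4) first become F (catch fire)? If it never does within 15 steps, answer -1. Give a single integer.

Step 1: cell (3,4)='T' (+3 fires, +1 burnt)
Step 2: cell (3,4)='F' (+3 fires, +3 burnt)
  -> target ignites at step 2
Step 3: cell (3,4)='.' (+4 fires, +3 burnt)
Step 4: cell (3,4)='.' (+5 fires, +4 burnt)
Step 5: cell (3,4)='.' (+4 fires, +5 burnt)
Step 6: cell (3,4)='.' (+2 fires, +4 burnt)
Step 7: cell (3,4)='.' (+1 fires, +2 burnt)
Step 8: cell (3,4)='.' (+0 fires, +1 burnt)
  fire out at step 8

2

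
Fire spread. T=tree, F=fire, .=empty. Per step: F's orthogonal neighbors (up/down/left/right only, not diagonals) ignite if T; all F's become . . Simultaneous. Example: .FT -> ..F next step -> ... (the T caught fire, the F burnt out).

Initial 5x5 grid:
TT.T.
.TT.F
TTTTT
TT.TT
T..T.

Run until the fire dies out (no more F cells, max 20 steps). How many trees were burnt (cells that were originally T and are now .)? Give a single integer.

Step 1: +1 fires, +1 burnt (F count now 1)
Step 2: +2 fires, +1 burnt (F count now 2)
Step 3: +2 fires, +2 burnt (F count now 2)
Step 4: +3 fires, +2 burnt (F count now 3)
Step 5: +3 fires, +3 burnt (F count now 3)
Step 6: +2 fires, +3 burnt (F count now 2)
Step 7: +2 fires, +2 burnt (F count now 2)
Step 8: +0 fires, +2 burnt (F count now 0)
Fire out after step 8
Initially T: 16, now '.': 24
Total burnt (originally-T cells now '.'): 15

Answer: 15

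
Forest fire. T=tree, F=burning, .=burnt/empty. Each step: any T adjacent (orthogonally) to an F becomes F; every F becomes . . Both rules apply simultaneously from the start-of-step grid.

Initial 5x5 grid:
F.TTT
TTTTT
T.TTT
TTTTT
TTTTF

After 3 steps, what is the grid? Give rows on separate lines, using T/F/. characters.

Step 1: 3 trees catch fire, 2 burn out
  ..TTT
  FTTTT
  T.TTT
  TTTTF
  TTTF.
Step 2: 5 trees catch fire, 3 burn out
  ..TTT
  .FTTT
  F.TTF
  TTTF.
  TTF..
Step 3: 6 trees catch fire, 5 burn out
  ..TTT
  ..FTF
  ..TF.
  FTF..
  TF...

..TTT
..FTF
..TF.
FTF..
TF...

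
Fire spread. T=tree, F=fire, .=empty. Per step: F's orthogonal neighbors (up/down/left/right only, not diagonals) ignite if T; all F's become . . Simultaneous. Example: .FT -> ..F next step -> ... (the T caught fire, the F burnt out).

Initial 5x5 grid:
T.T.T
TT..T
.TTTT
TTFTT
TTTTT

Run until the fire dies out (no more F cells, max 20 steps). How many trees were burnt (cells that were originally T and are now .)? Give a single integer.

Step 1: +4 fires, +1 burnt (F count now 4)
Step 2: +6 fires, +4 burnt (F count now 6)
Step 3: +4 fires, +6 burnt (F count now 4)
Step 4: +2 fires, +4 burnt (F count now 2)
Step 5: +2 fires, +2 burnt (F count now 2)
Step 6: +0 fires, +2 burnt (F count now 0)
Fire out after step 6
Initially T: 19, now '.': 24
Total burnt (originally-T cells now '.'): 18

Answer: 18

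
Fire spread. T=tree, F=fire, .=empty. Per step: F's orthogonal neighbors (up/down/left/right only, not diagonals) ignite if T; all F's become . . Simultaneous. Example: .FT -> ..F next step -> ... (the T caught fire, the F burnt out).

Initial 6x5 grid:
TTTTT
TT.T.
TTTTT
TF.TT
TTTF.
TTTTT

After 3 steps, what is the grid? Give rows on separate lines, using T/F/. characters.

Step 1: 6 trees catch fire, 2 burn out
  TTTTT
  TT.T.
  TFTTT
  F..FT
  TFF..
  TTTFT
Step 2: 9 trees catch fire, 6 burn out
  TTTTT
  TF.T.
  F.FFT
  ....F
  F....
  TFF.F
Step 3: 5 trees catch fire, 9 burn out
  TFTTT
  F..F.
  ....F
  .....
  .....
  F....

TFTTT
F..F.
....F
.....
.....
F....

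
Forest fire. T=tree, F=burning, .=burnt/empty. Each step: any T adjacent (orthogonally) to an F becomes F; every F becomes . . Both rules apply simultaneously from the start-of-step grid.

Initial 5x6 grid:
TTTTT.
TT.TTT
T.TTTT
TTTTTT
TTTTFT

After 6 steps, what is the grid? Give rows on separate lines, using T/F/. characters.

Step 1: 3 trees catch fire, 1 burn out
  TTTTT.
  TT.TTT
  T.TTTT
  TTTTFT
  TTTF.F
Step 2: 4 trees catch fire, 3 burn out
  TTTTT.
  TT.TTT
  T.TTFT
  TTTF.F
  TTF...
Step 3: 5 trees catch fire, 4 burn out
  TTTTT.
  TT.TFT
  T.TF.F
  TTF...
  TF....
Step 4: 6 trees catch fire, 5 burn out
  TTTTF.
  TT.F.F
  T.F...
  TF....
  F.....
Step 5: 2 trees catch fire, 6 burn out
  TTTF..
  TT....
  T.....
  F.....
  ......
Step 6: 2 trees catch fire, 2 burn out
  TTF...
  TT....
  F.....
  ......
  ......

TTF...
TT....
F.....
......
......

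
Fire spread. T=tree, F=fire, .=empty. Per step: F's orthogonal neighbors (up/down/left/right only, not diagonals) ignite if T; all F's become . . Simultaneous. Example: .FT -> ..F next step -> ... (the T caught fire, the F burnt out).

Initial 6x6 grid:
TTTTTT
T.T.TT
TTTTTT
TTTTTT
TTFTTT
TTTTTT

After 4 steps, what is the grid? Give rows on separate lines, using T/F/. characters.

Step 1: 4 trees catch fire, 1 burn out
  TTTTTT
  T.T.TT
  TTTTTT
  TTFTTT
  TF.FTT
  TTFTTT
Step 2: 7 trees catch fire, 4 burn out
  TTTTTT
  T.T.TT
  TTFTTT
  TF.FTT
  F...FT
  TF.FTT
Step 3: 8 trees catch fire, 7 burn out
  TTTTTT
  T.F.TT
  TF.FTT
  F...FT
  .....F
  F...FT
Step 4: 5 trees catch fire, 8 burn out
  TTFTTT
  T...TT
  F...FT
  .....F
  ......
  .....F

TTFTTT
T...TT
F...FT
.....F
......
.....F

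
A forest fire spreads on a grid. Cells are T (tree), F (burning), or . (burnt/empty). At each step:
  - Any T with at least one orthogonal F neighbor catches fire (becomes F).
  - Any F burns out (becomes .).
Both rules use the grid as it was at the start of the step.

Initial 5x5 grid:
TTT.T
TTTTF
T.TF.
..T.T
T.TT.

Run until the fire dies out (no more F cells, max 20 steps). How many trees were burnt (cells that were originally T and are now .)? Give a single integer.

Answer: 13

Derivation:
Step 1: +3 fires, +2 burnt (F count now 3)
Step 2: +2 fires, +3 burnt (F count now 2)
Step 3: +3 fires, +2 burnt (F count now 3)
Step 4: +3 fires, +3 burnt (F count now 3)
Step 5: +2 fires, +3 burnt (F count now 2)
Step 6: +0 fires, +2 burnt (F count now 0)
Fire out after step 6
Initially T: 15, now '.': 23
Total burnt (originally-T cells now '.'): 13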